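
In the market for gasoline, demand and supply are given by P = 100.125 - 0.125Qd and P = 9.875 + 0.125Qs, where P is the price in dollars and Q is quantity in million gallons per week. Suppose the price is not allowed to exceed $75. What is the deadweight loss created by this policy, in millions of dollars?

Rearranging demand gives Qd = 801 - 8P; rearranging supply gives Qs = 8P - 79. Equilibrium: 801 - 8P = 8P - 79, so 880 = 16P and P* = 55, Q* = 361.
The ceiling of 75 is above the equilibrium price 55, so it is not binding; the market clears at P* = 55, Q* = 361.
Since the control does not bind, no trades are prevented and deadweight loss is zero.

0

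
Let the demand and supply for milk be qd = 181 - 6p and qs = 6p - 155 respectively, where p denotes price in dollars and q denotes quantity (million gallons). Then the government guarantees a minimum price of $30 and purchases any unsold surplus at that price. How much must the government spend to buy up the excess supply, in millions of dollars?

Without the control the market clears where 181 - 6p = 6p - 155, i.e. p* = 28 and q* = 13.
The floor of 30 is above the equilibrium price 28, so it binds.
At p = 30: qd = 181 - 6·30 = 1 and qs = 6·30 - 155 = 25.
Surplus = qs - qd = 24.
Government expenditure = surplus × support price = 24 × 30 = 720.

720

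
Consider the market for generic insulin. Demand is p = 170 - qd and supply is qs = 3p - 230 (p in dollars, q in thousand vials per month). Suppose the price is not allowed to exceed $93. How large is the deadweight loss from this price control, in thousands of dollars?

294

Rearranging demand gives qd = 170 - p. Without the control the market clears where 170 - p = 3p - 230, i.e. p* = 100 and q* = 70.
The ceiling of 93 is below the equilibrium price 100, so it binds.
At p = 93: qd = 170 - 93 = 77 and qs = 3·93 - 230 = 49.
Quantity traded falls to 49. At q = 49 the demand price is 170 - 49 = 121 and the supply price is (230 + 49)/3 = 93.
Deadweight loss = ½ · (121 - 93) · (70 - 49) = ½ · 28 · 21 = 294.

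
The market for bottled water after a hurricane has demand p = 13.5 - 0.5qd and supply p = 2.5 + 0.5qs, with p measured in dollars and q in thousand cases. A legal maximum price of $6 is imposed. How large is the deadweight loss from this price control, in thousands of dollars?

8

Rearranging demand gives qd = 27 - 2p; rearranging supply gives qs = 2p - 5. Equilibrium: 27 - 2p = 2p - 5, so 32 = 4p and p* = 8, q* = 11.
Because the ceiling (6) lies below the market-clearing price, it is binding.
At p = 6: qd = 27 - 2·6 = 15 and qs = 2·6 - 5 = 7.
Quantity traded falls to 7. At q = 7 the demand price is (27 - 7)/2 = 10 and the supply price is (5 + 7)/2 = 6.
Deadweight loss = ½ · (10 - 6) · (11 - 7) = ½ · 4 · 4 = 8.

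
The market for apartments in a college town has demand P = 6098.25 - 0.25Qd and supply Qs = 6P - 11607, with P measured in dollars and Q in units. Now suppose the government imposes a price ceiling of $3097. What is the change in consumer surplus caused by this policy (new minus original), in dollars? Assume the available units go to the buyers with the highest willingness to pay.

2369884.5

Rearranging demand gives Qd = 24393 - 4P. Equilibrium: 24393 - 4P = 6P - 11607, so 36000 = 10P and P* = 3600, Q* = 9993.
Because the ceiling (3097) lies below the market-clearing price, it is binding.
At P = 3097: Qd = 24393 - 4·3097 = 12005 and Qs = 6·3097 - 11607 = 6975.
Consumer surplus without the control is ½ · (6098.25 - 3600) · 9993 = 12482506.125.
With the ceiling, 6975 units are sold at 3097 (assume they go to the highest-value buyers). The demand price at Q = 6975 is 4354.5, so CS = ½ · [(6098.25 - 3097) + (4354.5 - 3097)] · 6975 = 14852390.625.
Change in consumer surplus = 14852390.625 - 12482506.125 = 2369884.5.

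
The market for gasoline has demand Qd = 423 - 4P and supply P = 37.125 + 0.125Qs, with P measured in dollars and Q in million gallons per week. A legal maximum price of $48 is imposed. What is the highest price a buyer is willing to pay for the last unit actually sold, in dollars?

84

Rearranging supply gives Qs = 8P - 297. Without the control the market clears where 423 - 4P = 8P - 297, i.e. P* = 60 and Q* = 183.
The ceiling of 48 is below the equilibrium price 60, so it binds.
At P = 48: Qd = 423 - 4·48 = 231 and Qs = 8·48 - 297 = 87.
Only 87 units reach the market. On the demand curve, the marginal buyer's willingness to pay at Q = 87 is (423 - 87)/4 = 84.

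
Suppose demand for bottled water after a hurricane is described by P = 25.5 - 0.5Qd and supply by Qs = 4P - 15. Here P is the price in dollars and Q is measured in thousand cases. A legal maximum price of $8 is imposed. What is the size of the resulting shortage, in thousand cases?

18

Rearranging demand gives Qd = 51 - 2P. Without the control the market clears where 51 - 2P = 4P - 15, i.e. P* = 11 and Q* = 29.
Since 8 < 11, the ceiling is binding.
At P = 8: Qd = 51 - 2·8 = 35 and Qs = 4·8 - 15 = 17.
Shortage = Qd - Qs = 35 - 17 = 18.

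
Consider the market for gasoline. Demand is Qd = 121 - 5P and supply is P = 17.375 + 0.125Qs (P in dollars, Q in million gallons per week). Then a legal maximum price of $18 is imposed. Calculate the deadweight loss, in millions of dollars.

Rearranging supply gives Qs = 8P - 139. In a free market, 121 - 5P = 8P - 139 gives the equilibrium P* = 20, Q* = 21.
Since 18 < 20, the ceiling is binding.
At P = 18: Qd = 121 - 5·18 = 31 and Qs = 8·18 - 139 = 5.
Quantity traded falls to 5. At Q = 5 the demand price is (121 - 5)/5 = 23.2 and the supply price is (139 + 5)/8 = 18.
Deadweight loss = ½ · (23.2 - 18) · (21 - 5) = ½ · 5.2 · 16 = 41.6.

41.6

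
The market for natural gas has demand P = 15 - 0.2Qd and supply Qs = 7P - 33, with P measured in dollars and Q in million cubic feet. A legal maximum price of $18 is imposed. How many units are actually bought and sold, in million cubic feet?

Rearranging demand gives Qd = 75 - 5P. Without the control the market clears where 75 - 5P = 7P - 33, i.e. P* = 9 and Q* = 30.
The ceiling of 18 is above the equilibrium price 9, so it is not binding; the market clears at P* = 9, Q* = 30.

30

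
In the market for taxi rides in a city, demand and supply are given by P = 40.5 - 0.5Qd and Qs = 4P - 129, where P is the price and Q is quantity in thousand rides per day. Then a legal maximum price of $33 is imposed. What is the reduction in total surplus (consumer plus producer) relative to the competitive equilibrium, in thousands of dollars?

24

Rearranging demand gives Qd = 81 - 2P. Without the control the market clears where 81 - 2P = 4P - 129, i.e. P* = 35 and Q* = 11.
The ceiling of 33 is below the equilibrium price 35, so it binds.
At P = 33: Qd = 81 - 2·33 = 15 and Qs = 4·33 - 129 = 3.
Quantity traded falls to 3. At Q = 3 the demand price is (81 - 3)/2 = 39 and the supply price is (129 + 3)/4 = 33.
Deadweight loss = ½ · (39 - 33) · (11 - 3) = ½ · 6 · 8 = 24.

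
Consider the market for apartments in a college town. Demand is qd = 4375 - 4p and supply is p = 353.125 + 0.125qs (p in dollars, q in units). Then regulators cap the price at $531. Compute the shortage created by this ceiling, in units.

Rearranging supply gives qs = 8p - 2825. In a free market, 4375 - 4p = 8p - 2825 gives the equilibrium p* = 600, q* = 1975.
The ceiling of 531 is below the equilibrium price 600, so it binds.
At p = 531: qd = 4375 - 4·531 = 2251 and qs = 8·531 - 2825 = 1423.
Shortage = qd - qs = 2251 - 1423 = 828.

828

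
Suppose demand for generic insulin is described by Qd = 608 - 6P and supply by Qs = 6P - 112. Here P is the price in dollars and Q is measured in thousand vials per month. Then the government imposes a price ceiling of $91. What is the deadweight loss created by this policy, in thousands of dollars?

Without the control the market clears where 608 - 6P = 6P - 112, i.e. P* = 60 and Q* = 248.
The ceiling of 91 is above the equilibrium price 60, so it is not binding; the market clears at P* = 60, Q* = 248.
Since the control does not bind, no trades are prevented and deadweight loss is zero.

0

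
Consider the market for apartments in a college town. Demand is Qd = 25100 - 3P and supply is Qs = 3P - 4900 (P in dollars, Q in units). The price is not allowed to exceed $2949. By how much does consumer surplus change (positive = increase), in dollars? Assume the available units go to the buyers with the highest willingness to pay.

1785395.5

Setting quantity demanded equal to quantity supplied, 25100 - 3P = 3P - 4900, gives P* = 5000 and Q* = 10100.
Because the ceiling (2949) lies below the market-clearing price, it is binding.
At P = 2949: Qd = 25100 - 3·2949 = 16253 and Qs = 3·2949 - 4900 = 3947.
Consumer surplus without the control is ½ · (25100/3 - 5000) · 10100 = 51005000/3.
With the ceiling, 3947 units are sold at 2949 (assume they go to the highest-value buyers). The demand price at Q = 3947 is 7051, so CS = ½ · [(25100/3 - 2949) + (7051 - 2949)] · 3947 = 112722373/6.
Change in consumer surplus = 112722373/6 - 51005000/3 = 1785395.5.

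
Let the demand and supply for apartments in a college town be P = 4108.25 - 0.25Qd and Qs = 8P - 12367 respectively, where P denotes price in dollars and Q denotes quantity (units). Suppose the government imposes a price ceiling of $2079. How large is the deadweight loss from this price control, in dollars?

1236492

Rearranging demand gives Qd = 16433 - 4P. In a free market, 16433 - 4P = 8P - 12367 gives the equilibrium P* = 2400, Q* = 6833.
Since 2079 < 2400, the ceiling is binding.
At P = 2079: Qd = 16433 - 4·2079 = 8117 and Qs = 8·2079 - 12367 = 4265.
Quantity traded falls to 4265. At Q = 4265 the demand price is (16433 - 4265)/4 = 3042 and the supply price is (12367 + 4265)/8 = 2079.
Deadweight loss = ½ · (3042 - 2079) · (6833 - 4265) = ½ · 963 · 2568 = 1236492.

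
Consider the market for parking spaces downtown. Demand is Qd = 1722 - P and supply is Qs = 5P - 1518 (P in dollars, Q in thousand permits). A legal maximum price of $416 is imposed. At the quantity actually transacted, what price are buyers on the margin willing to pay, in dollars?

In a free market, 1722 - P = 5P - 1518 gives the equilibrium P* = 540, Q* = 1182.
Because the ceiling (416) lies below the market-clearing price, it is binding.
At P = 416: Qd = 1722 - 416 = 1306 and Qs = 5·416 - 1518 = 562.
Only 562 units reach the market. On the demand curve, the marginal buyer's willingness to pay at Q = 562 is (1722 - 562) = 1160.

1160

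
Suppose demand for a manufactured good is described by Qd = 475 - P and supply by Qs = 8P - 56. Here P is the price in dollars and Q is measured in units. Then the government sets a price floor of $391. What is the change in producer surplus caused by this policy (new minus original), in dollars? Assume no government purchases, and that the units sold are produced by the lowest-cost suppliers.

20999

Equilibrium: 475 - P = 8P - 56, so 531 = 9P and P* = 59, Q* = 416.
The floor of 391 is above the equilibrium price 59, so it binds.
At P = 391: Qd = 475 - 391 = 84 and Qs = 8·391 - 56 = 3072.
Producer surplus without the control is ½ · (59 - 7) · 416 = 10816.
With the floor, 84 units are sold at 391. The supply price at Q = 84 is 17.5, so PS = ½ · [(391 - 7) + (391 - 17.5)] · 84 = 31815.
Change in producer surplus = 31815 - 10816 = 20999.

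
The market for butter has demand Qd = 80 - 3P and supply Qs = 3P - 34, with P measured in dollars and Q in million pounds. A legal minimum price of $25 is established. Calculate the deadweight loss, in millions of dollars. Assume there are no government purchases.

108

Without the control the market clears where 80 - 3P = 3P - 34, i.e. P* = 19 and Q* = 23.
Since 25 > 19, the floor is binding.
At P = 25: Qd = 80 - 3·25 = 5 and Qs = 3·25 - 34 = 41.
Quantity traded falls to 5. At Q = 5 the demand price is (80 - 5)/3 = 25 and the supply price is (34 + 5)/3 = 13.
Deadweight loss = ½ · (25 - 13) · (23 - 5) = ½ · 12 · 18 = 108.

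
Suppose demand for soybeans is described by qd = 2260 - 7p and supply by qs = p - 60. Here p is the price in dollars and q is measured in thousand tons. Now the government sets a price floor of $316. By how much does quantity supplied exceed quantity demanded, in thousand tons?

208

Setting quantity demanded equal to quantity supplied, 2260 - 7p = p - 60, gives p* = 290 and q* = 230.
Since 316 > 290, the floor is binding.
At p = 316: qd = 2260 - 7·316 = 48 and qs = 316 - 60 = 256.
Surplus = qs - qd = 256 - 48 = 208.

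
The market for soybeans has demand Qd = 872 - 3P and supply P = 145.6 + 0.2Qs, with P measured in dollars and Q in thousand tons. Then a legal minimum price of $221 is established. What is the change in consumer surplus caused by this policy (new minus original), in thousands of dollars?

Rearranging supply gives Qs = 5P - 728. Without the control the market clears where 872 - 3P = 5P - 728, i.e. P* = 200 and Q* = 272.
Because the floor (221) lies above the market-clearing price, it is binding.
At P = 221: Qd = 872 - 3·221 = 209 and Qs = 5·221 - 728 = 377.
Consumer surplus without the control is ½ · (872/3 - 200) · 272 = 36992/3.
With the floor, consumers buy 209 units at 221, so CS = ½ · (872/3 - 221) · 209 = 43681/6.
Change in consumer surplus = 43681/6 - 36992/3 = -5050.5.

-5050.5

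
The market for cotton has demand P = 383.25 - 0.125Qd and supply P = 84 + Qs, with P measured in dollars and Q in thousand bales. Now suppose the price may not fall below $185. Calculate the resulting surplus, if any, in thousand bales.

0

Rearranging demand gives Qd = 3066 - 8P; rearranging supply gives Qs = P - 84. Equilibrium: 3066 - 8P = P - 84, so 3150 = 9P and P* = 350, Q* = 266.
The floor of 185 is below the equilibrium price 350, so it is not binding; the market clears at P* = 350, Q* = 266.
Since the control does not bind, there is no surplus.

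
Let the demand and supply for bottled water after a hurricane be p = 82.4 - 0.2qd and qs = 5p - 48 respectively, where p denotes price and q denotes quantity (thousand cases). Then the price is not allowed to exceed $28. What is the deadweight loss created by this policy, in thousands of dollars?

Rearranging demand gives qd = 412 - 5p. Equilibrium: 412 - 5p = 5p - 48, so 460 = 10p and p* = 46, q* = 182.
Because the ceiling (28) lies below the market-clearing price, it is binding.
At p = 28: qd = 412 - 5·28 = 272 and qs = 5·28 - 48 = 92.
Quantity traded falls to 92. At q = 92 the demand price is (412 - 92)/5 = 64 and the supply price is (48 + 92)/5 = 28.
Deadweight loss = ½ · (64 - 28) · (182 - 92) = ½ · 36 · 90 = 1620.

1620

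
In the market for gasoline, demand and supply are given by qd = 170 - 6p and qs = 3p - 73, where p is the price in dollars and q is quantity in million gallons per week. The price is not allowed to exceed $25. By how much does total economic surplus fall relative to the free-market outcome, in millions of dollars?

Equilibrium: 170 - 6p = 3p - 73, so 243 = 9p and p* = 27, q* = 8.
Since 25 < 27, the ceiling is binding.
At p = 25: qd = 170 - 6·25 = 20 and qs = 3·25 - 73 = 2.
Quantity traded falls to 2. At q = 2 the demand price is (170 - 2)/6 = 28 and the supply price is (73 + 2)/3 = 25.
Deadweight loss = ½ · (28 - 25) · (8 - 2) = ½ · 3 · 6 = 9.

9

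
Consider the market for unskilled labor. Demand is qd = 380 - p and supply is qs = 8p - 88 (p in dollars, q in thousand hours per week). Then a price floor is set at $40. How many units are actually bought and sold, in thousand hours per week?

Setting quantity demanded equal to quantity supplied, 380 - p = 8p - 88, gives p* = 52 and q* = 328.
The floor of 40 is below the equilibrium price 52, so it is not binding; the market clears at p* = 52, q* = 328.

328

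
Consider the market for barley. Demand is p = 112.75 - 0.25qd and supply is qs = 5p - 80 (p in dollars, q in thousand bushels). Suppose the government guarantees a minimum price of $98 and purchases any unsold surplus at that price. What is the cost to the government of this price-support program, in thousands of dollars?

34398

Rearranging demand gives qd = 451 - 4p. Setting quantity demanded equal to quantity supplied, 451 - 4p = 5p - 80, gives p* = 59 and q* = 215.
The floor of 98 is above the equilibrium price 59, so it binds.
At p = 98: qd = 451 - 4·98 = 59 and qs = 5·98 - 80 = 410.
Surplus = qs - qd = 351.
Government expenditure = surplus × support price = 351 × 98 = 34398.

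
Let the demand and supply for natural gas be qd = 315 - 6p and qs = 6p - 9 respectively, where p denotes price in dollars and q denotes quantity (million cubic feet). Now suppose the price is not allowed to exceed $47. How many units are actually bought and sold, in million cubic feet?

In a free market, 315 - 6p = 6p - 9 gives the equilibrium p* = 27, q* = 153.
The ceiling of 47 is above the equilibrium price 27, so it is not binding; the market clears at p* = 27, q* = 153.

153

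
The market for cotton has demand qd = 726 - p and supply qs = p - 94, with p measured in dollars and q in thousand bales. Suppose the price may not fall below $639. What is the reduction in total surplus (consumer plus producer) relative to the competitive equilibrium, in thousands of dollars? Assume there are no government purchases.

Equilibrium: 726 - p = p - 94, so 820 = 2p and p* = 410, q* = 316.
Because the floor (639) lies above the market-clearing price, it is binding.
At p = 639: qd = 726 - 639 = 87 and qs = 639 - 94 = 545.
Quantity traded falls to 87. At q = 87 the demand price is 726 - 87 = 639 and the supply price is 94 + 87 = 181.
Deadweight loss = ½ · (639 - 181) · (316 - 87) = ½ · 458 · 229 = 52441.

52441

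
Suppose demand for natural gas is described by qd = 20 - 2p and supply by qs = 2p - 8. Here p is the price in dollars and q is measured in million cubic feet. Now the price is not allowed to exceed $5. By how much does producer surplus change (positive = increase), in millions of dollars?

In a free market, 20 - 2p = 2p - 8 gives the equilibrium p* = 7, q* = 6.
Because the ceiling (5) lies below the market-clearing price, it is binding.
At p = 5: qd = 20 - 2·5 = 10 and qs = 2·5 - 8 = 2.
Producer surplus without the control is ½ · (7 - 4) · 6 = 9.
With the ceiling, producers sell 2 units at 5, so PS = ½ · (5 - 4) · 2 = 1.
Change in producer surplus = 1 - 9 = -8.

-8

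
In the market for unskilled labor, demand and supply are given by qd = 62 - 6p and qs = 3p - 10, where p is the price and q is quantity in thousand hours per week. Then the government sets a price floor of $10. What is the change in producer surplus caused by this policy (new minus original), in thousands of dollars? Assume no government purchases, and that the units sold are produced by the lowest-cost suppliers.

Without the control the market clears where 62 - 6p = 3p - 10, i.e. p* = 8 and q* = 14.
Because the floor (10) lies above the market-clearing price, it is binding.
At p = 10: qd = 62 - 6·10 = 2 and qs = 3·10 - 10 = 20.
Producer surplus without the control is ½ · (8 - 10/3) · 14 = 98/3.
With the floor, 2 units are sold at 10. The supply price at q = 2 is 4, so PS = ½ · [(10 - 10/3) + (10 - 4)] · 2 = 38/3.
Change in producer surplus = 38/3 - 98/3 = -20.

-20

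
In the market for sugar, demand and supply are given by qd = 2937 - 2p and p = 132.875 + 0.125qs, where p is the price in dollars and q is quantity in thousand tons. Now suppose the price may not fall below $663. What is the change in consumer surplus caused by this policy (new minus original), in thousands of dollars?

-492862

Rearranging supply gives qs = 8p - 1063. Without the control the market clears where 2937 - 2p = 8p - 1063, i.e. p* = 400 and q* = 2137.
Because the floor (663) lies above the market-clearing price, it is binding.
At p = 663: qd = 2937 - 2·663 = 1611 and qs = 8·663 - 1063 = 4241.
Consumer surplus without the control is ½ · (1468.5 - 400) · 2137 = 1141692.25.
With the floor, consumers buy 1611 units at 663, so CS = ½ · (1468.5 - 663) · 1611 = 648830.25.
Change in consumer surplus = 648830.25 - 1141692.25 = -492862.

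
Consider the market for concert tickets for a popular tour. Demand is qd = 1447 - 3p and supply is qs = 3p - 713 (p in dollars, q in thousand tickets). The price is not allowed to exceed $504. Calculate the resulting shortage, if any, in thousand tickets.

Setting quantity demanded equal to quantity supplied, 1447 - 3p = 3p - 713, gives p* = 360 and q* = 367.
The ceiling of 504 is above the equilibrium price 360, so it is not binding; the market clears at p* = 360, q* = 367.
Since the control does not bind, there is no shortage.

0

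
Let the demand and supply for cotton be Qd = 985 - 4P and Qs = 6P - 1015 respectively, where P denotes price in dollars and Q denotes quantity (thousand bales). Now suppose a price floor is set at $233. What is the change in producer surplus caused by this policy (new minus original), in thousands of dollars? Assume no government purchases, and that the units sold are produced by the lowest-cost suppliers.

Without the control the market clears where 985 - 4P = 6P - 1015, i.e. P* = 200 and Q* = 185.
Because the floor (233) lies above the market-clearing price, it is binding.
At P = 233: Qd = 985 - 4·233 = 53 and Qs = 6·233 - 1015 = 383.
Producer surplus without the control is ½ · (200 - 1015/6) · 185 = 34225/12.
With the floor, 53 units are sold at 233. The supply price at Q = 53 is 178, so PS = ½ · [(233 - 1015/6) + (233 - 178)] · 53 = 37789/12.
Change in producer surplus = 37789/12 - 34225/12 = 297.

297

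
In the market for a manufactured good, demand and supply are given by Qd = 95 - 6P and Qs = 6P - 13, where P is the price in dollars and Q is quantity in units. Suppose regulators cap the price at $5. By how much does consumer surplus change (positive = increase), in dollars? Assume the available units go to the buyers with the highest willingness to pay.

Without the control the market clears where 95 - 6P = 6P - 13, i.e. P* = 9 and Q* = 41.
Since 5 < 9, the ceiling is binding.
At P = 5: Qd = 95 - 6·5 = 65 and Qs = 6·5 - 13 = 17.
Consumer surplus without the control is ½ · (95/6 - 9) · 41 = 1681/12.
With the ceiling, 17 units are sold at 5 (assume they go to the highest-value buyers). The demand price at Q = 17 is 13, so CS = ½ · [(95/6 - 5) + (13 - 5)] · 17 = 1921/12.
Change in consumer surplus = 1921/12 - 1681/12 = 20.

20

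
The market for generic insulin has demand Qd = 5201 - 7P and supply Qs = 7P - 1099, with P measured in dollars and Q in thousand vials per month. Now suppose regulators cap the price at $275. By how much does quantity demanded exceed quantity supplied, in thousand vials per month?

2450

Without the control the market clears where 5201 - 7P = 7P - 1099, i.e. P* = 450 and Q* = 2051.
Because the ceiling (275) lies below the market-clearing price, it is binding.
At P = 275: Qd = 5201 - 7·275 = 3276 and Qs = 7·275 - 1099 = 826.
Shortage = Qd - Qs = 3276 - 826 = 2450.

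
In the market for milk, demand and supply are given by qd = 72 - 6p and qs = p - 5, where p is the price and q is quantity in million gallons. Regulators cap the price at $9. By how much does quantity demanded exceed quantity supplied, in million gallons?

In a free market, 72 - 6p = p - 5 gives the equilibrium p* = 11, q* = 6.
Because the ceiling (9) lies below the market-clearing price, it is binding.
At p = 9: qd = 72 - 6·9 = 18 and qs = 9 - 5 = 4.
Shortage = qd - qs = 18 - 4 = 14.

14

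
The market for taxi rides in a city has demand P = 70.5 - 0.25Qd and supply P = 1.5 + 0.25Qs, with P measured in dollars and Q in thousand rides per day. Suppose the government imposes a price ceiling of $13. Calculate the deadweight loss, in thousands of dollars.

Rearranging demand gives Qd = 282 - 4P; rearranging supply gives Qs = 4P - 6. In a free market, 282 - 4P = 4P - 6 gives the equilibrium P* = 36, Q* = 138.
The ceiling of 13 is below the equilibrium price 36, so it binds.
At P = 13: Qd = 282 - 4·13 = 230 and Qs = 4·13 - 6 = 46.
Quantity traded falls to 46. At Q = 46 the demand price is (282 - 46)/4 = 59 and the supply price is (6 + 46)/4 = 13.
Deadweight loss = ½ · (59 - 13) · (138 - 46) = ½ · 46 · 92 = 2116.

2116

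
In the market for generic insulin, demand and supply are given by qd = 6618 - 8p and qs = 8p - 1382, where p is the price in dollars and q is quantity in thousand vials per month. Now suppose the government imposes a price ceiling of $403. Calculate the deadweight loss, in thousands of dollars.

75272

In a free market, 6618 - 8p = 8p - 1382 gives the equilibrium p* = 500, q* = 2618.
Because the ceiling (403) lies below the market-clearing price, it is binding.
At p = 403: qd = 6618 - 8·403 = 3394 and qs = 8·403 - 1382 = 1842.
Quantity traded falls to 1842. At q = 1842 the demand price is (6618 - 1842)/8 = 597 and the supply price is (1382 + 1842)/8 = 403.
Deadweight loss = ½ · (597 - 403) · (2618 - 1842) = ½ · 194 · 776 = 75272.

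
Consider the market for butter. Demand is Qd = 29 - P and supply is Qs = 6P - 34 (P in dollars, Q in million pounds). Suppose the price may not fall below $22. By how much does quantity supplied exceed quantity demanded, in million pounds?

91

In a free market, 29 - P = 6P - 34 gives the equilibrium P* = 9, Q* = 20.
Because the floor (22) lies above the market-clearing price, it is binding.
At P = 22: Qd = 29 - 22 = 7 and Qs = 6·22 - 34 = 98.
Surplus = Qs - Qd = 98 - 7 = 91.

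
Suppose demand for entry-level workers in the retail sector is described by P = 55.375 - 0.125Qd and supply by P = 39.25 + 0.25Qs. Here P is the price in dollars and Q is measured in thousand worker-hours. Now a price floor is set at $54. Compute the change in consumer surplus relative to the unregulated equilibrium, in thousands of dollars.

Rearranging demand gives Qd = 443 - 8P; rearranging supply gives Qs = 4P - 157. Without the control the market clears where 443 - 8P = 4P - 157, i.e. P* = 50 and Q* = 43.
Because the floor (54) lies above the market-clearing price, it is binding.
At P = 54: Qd = 443 - 8·54 = 11 and Qs = 4·54 - 157 = 59.
Consumer surplus without the control is ½ · (55.375 - 50) · 43 = 115.5625.
With the floor, consumers buy 11 units at 54, so CS = ½ · (55.375 - 54) · 11 = 7.5625.
Change in consumer surplus = 7.5625 - 115.5625 = -108.

-108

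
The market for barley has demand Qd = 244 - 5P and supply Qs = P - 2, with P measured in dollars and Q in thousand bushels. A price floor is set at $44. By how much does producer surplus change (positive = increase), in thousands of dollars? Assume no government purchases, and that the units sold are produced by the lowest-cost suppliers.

-40.5

Equilibrium: 244 - 5P = P - 2, so 246 = 6P and P* = 41, Q* = 39.
The floor of 44 is above the equilibrium price 41, so it binds.
At P = 44: Qd = 244 - 5·44 = 24 and Qs = 44 - 2 = 42.
Producer surplus without the control is ½ · (41 - 2) · 39 = 760.5.
With the floor, 24 units are sold at 44. The supply price at Q = 24 is 26, so PS = ½ · [(44 - 2) + (44 - 26)] · 24 = 720.
Change in producer surplus = 720 - 760.5 = -40.5.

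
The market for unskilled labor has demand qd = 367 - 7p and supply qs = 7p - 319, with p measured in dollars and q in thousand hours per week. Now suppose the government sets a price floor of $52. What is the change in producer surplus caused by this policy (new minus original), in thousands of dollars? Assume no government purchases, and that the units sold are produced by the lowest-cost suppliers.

-22.5

Without the control the market clears where 367 - 7p = 7p - 319, i.e. p* = 49 and q* = 24.
The floor of 52 is above the equilibrium price 49, so it binds.
At p = 52: qd = 367 - 7·52 = 3 and qs = 7·52 - 319 = 45.
Producer surplus without the control is ½ · (49 - 319/7) · 24 = 288/7.
With the floor, 3 units are sold at 52. The supply price at q = 3 is 46, so PS = ½ · [(52 - 319/7) + (52 - 46)] · 3 = 261/14.
Change in producer surplus = 261/14 - 288/7 = -22.5.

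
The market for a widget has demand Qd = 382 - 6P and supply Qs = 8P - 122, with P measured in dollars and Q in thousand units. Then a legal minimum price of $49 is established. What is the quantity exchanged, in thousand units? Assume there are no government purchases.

88

Equilibrium: 382 - 6P = 8P - 122, so 504 = 14P and P* = 36, Q* = 166.
The floor of 49 is above the equilibrium price 36, so it binds.
At P = 49: Qd = 382 - 6·49 = 88 and Qs = 8·49 - 122 = 270.
The quantity actually transacted is the short side, demand: 88.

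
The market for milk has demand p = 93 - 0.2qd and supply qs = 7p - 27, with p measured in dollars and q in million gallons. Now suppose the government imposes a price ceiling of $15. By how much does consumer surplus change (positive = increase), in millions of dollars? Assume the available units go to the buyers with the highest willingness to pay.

Rearranging demand gives qd = 465 - 5p. In a free market, 465 - 5p = 7p - 27 gives the equilibrium p* = 41, q* = 260.
Since 15 < 41, the ceiling is binding.
At p = 15: qd = 465 - 5·15 = 390 and qs = 7·15 - 27 = 78.
Consumer surplus without the control is ½ · (93 - 41) · 260 = 6760.
With the ceiling, 78 units are sold at 15 (assume they go to the highest-value buyers). The demand price at q = 78 is 77.4, so CS = ½ · [(93 - 15) + (77.4 - 15)] · 78 = 5475.6.
Change in consumer surplus = 5475.6 - 6760 = -1284.4.

-1284.4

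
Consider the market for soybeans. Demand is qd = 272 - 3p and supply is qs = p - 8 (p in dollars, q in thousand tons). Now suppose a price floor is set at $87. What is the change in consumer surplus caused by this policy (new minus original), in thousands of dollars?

-620.5

Setting quantity demanded equal to quantity supplied, 272 - 3p = p - 8, gives p* = 70 and q* = 62.
Because the floor (87) lies above the market-clearing price, it is binding.
At p = 87: qd = 272 - 3·87 = 11 and qs = 87 - 8 = 79.
Consumer surplus without the control is ½ · (272/3 - 70) · 62 = 1922/3.
With the floor, consumers buy 11 units at 87, so CS = ½ · (272/3 - 87) · 11 = 121/6.
Change in consumer surplus = 121/6 - 1922/3 = -620.5.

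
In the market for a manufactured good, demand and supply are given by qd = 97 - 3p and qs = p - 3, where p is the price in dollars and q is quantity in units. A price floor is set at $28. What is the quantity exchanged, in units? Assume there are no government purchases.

Setting quantity demanded equal to quantity supplied, 97 - 3p = p - 3, gives p* = 25 and q* = 22.
Since 28 > 25, the floor is binding.
At p = 28: qd = 97 - 3·28 = 13 and qs = 28 - 3 = 25.
The quantity actually transacted is the short side, demand: 13.

13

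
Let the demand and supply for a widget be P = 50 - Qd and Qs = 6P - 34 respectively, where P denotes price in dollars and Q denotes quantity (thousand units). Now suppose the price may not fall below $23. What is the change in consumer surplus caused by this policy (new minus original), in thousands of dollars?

-357.5

Rearranging demand gives Qd = 50 - P. Equilibrium: 50 - P = 6P - 34, so 84 = 7P and P* = 12, Q* = 38.
The floor of 23 is above the equilibrium price 12, so it binds.
At P = 23: Qd = 50 - 23 = 27 and Qs = 6·23 - 34 = 104.
Consumer surplus without the control is ½ · (50 - 12) · 38 = 722.
With the floor, consumers buy 27 units at 23, so CS = ½ · (50 - 23) · 27 = 364.5.
Change in consumer surplus = 364.5 - 722 = -357.5.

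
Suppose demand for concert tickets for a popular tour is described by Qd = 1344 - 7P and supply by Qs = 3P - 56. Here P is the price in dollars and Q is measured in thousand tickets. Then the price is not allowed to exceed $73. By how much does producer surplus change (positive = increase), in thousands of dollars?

-17654.5

Equilibrium: 1344 - 7P = 3P - 56, so 1400 = 10P and P* = 140, Q* = 364.
The ceiling of 73 is below the equilibrium price 140, so it binds.
At P = 73: Qd = 1344 - 7·73 = 833 and Qs = 3·73 - 56 = 163.
Producer surplus without the control is ½ · (140 - 56/3) · 364 = 66248/3.
With the ceiling, producers sell 163 units at 73, so PS = ½ · (73 - 56/3) · 163 = 26569/6.
Change in producer surplus = 26569/6 - 66248/3 = -17654.5.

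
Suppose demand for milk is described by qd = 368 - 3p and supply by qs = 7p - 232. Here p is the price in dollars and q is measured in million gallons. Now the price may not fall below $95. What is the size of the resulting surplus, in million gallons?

350

Setting quantity demanded equal to quantity supplied, 368 - 3p = 7p - 232, gives p* = 60 and q* = 188.
Since 95 > 60, the floor is binding.
At p = 95: qd = 368 - 3·95 = 83 and qs = 7·95 - 232 = 433.
Surplus = qs - qd = 433 - 83 = 350.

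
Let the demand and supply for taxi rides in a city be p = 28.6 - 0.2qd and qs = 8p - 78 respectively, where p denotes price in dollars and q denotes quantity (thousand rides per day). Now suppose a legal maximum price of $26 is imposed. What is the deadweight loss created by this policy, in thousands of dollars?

Rearranging demand gives qd = 143 - 5p. In a free market, 143 - 5p = 8p - 78 gives the equilibrium p* = 17, q* = 58.
Since 26 is above p* = 17, the ceiling does not bind and the free-market outcome prevails.
Since the control does not bind, no trades are prevented and deadweight loss is zero.

0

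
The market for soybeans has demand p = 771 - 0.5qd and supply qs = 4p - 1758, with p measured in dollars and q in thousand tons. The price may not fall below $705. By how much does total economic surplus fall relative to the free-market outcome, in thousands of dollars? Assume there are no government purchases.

36037.5

Rearranging demand gives qd = 1542 - 2p. In a free market, 1542 - 2p = 4p - 1758 gives the equilibrium p* = 550, q* = 442.
Because the floor (705) lies above the market-clearing price, it is binding.
At p = 705: qd = 1542 - 2·705 = 132 and qs = 4·705 - 1758 = 1062.
Quantity traded falls to 132. At q = 132 the demand price is (1542 - 132)/2 = 705 and the supply price is (1758 + 132)/4 = 472.5.
Deadweight loss = ½ · (705 - 472.5) · (442 - 132) = ½ · 232.5 · 310 = 36037.5.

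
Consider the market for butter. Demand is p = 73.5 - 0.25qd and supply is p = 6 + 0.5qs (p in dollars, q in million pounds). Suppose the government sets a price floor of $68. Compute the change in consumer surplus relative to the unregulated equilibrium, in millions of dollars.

-952

Rearranging demand gives qd = 294 - 4p; rearranging supply gives qs = 2p - 12. Setting quantity demanded equal to quantity supplied, 294 - 4p = 2p - 12, gives p* = 51 and q* = 90.
Because the floor (68) lies above the market-clearing price, it is binding.
At p = 68: qd = 294 - 4·68 = 22 and qs = 2·68 - 12 = 124.
Consumer surplus without the control is ½ · (73.5 - 51) · 90 = 1012.5.
With the floor, consumers buy 22 units at 68, so CS = ½ · (73.5 - 68) · 22 = 60.5.
Change in consumer surplus = 60.5 - 1012.5 = -952.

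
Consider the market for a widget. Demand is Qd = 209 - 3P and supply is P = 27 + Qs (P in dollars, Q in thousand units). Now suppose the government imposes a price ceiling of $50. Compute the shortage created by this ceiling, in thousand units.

36

Rearranging supply gives Qs = P - 27. Equilibrium: 209 - 3P = P - 27, so 236 = 4P and P* = 59, Q* = 32.
The ceiling of 50 is below the equilibrium price 59, so it binds.
At P = 50: Qd = 209 - 3·50 = 59 and Qs = 50 - 27 = 23.
Shortage = Qd - Qs = 59 - 23 = 36.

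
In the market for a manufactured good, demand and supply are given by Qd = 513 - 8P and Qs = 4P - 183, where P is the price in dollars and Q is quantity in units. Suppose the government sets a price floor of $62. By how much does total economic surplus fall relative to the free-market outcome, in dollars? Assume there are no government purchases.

In a free market, 513 - 8P = 4P - 183 gives the equilibrium P* = 58, Q* = 49.
Because the floor (62) lies above the market-clearing price, it is binding.
At P = 62: Qd = 513 - 8·62 = 17 and Qs = 4·62 - 183 = 65.
Quantity traded falls to 17. At Q = 17 the demand price is (513 - 17)/8 = 62 and the supply price is (183 + 17)/4 = 50.
Deadweight loss = ½ · (62 - 50) · (49 - 17) = ½ · 12 · 32 = 192.

192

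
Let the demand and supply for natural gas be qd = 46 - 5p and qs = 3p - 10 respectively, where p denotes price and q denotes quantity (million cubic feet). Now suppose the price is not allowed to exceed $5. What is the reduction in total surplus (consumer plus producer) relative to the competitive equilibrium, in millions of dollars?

9.6

Setting quantity demanded equal to quantity supplied, 46 - 5p = 3p - 10, gives p* = 7 and q* = 11.
Since 5 < 7, the ceiling is binding.
At p = 5: qd = 46 - 5·5 = 21 and qs = 3·5 - 10 = 5.
Quantity traded falls to 5. At q = 5 the demand price is (46 - 5)/5 = 8.2 and the supply price is (10 + 5)/3 = 5.
Deadweight loss = ½ · (8.2 - 5) · (11 - 5) = ½ · 3.2 · 6 = 9.6.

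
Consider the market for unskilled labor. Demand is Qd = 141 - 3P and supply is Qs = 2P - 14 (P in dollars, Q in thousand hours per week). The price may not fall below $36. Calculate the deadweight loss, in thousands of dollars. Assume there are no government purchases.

Without the control the market clears where 141 - 3P = 2P - 14, i.e. P* = 31 and Q* = 48.
Because the floor (36) lies above the market-clearing price, it is binding.
At P = 36: Qd = 141 - 3·36 = 33 and Qs = 2·36 - 14 = 58.
Quantity traded falls to 33. At Q = 33 the demand price is (141 - 33)/3 = 36 and the supply price is (14 + 33)/2 = 23.5.
Deadweight loss = ½ · (36 - 23.5) · (48 - 33) = ½ · 12.5 · 15 = 93.75.

93.75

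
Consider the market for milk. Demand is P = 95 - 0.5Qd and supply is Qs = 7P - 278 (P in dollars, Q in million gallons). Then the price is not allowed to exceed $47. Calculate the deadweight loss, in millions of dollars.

Rearranging demand gives Qd = 190 - 2P. Without the control the market clears where 190 - 2P = 7P - 278, i.e. P* = 52 and Q* = 86.
Because the ceiling (47) lies below the market-clearing price, it is binding.
At P = 47: Qd = 190 - 2·47 = 96 and Qs = 7·47 - 278 = 51.
Quantity traded falls to 51. At Q = 51 the demand price is (190 - 51)/2 = 69.5 and the supply price is (278 + 51)/7 = 47.
Deadweight loss = ½ · (69.5 - 47) · (86 - 51) = ½ · 22.5 · 35 = 393.75.

393.75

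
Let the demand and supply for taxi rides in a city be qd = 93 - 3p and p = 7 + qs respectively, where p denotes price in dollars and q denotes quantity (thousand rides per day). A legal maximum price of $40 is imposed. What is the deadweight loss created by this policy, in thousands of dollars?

Rearranging supply gives qs = p - 7. Without the control the market clears where 93 - 3p = p - 7, i.e. p* = 25 and q* = 18.
Since 40 is above p* = 25, the ceiling does not bind and the free-market outcome prevails.
Since the control does not bind, no trades are prevented and deadweight loss is zero.

0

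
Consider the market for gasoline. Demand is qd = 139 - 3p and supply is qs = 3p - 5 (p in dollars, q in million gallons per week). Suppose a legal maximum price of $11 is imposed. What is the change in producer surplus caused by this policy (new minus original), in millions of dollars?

-617.5

Equilibrium: 139 - 3p = 3p - 5, so 144 = 6p and p* = 24, q* = 67.
The ceiling of 11 is below the equilibrium price 24, so it binds.
At p = 11: qd = 139 - 3·11 = 106 and qs = 3·11 - 5 = 28.
Producer surplus without the control is ½ · (24 - 5/3) · 67 = 4489/6.
With the ceiling, producers sell 28 units at 11, so PS = ½ · (11 - 5/3) · 28 = 392/3.
Change in producer surplus = 392/3 - 4489/6 = -617.5.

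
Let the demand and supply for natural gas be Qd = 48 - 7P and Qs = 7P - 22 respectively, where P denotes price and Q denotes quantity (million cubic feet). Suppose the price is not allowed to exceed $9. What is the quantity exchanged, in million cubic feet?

Equilibrium: 48 - 7P = 7P - 22, so 70 = 14P and P* = 5, Q* = 13.
Since 9 is above P* = 5, the ceiling does not bind and the free-market outcome prevails.

13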